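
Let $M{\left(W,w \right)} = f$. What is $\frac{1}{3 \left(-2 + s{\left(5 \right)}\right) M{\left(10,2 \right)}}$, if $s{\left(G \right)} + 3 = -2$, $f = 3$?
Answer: $- \frac{1}{63} \approx -0.015873$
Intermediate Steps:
$M{\left(W,w \right)} = 3$
$s{\left(G \right)} = -5$ ($s{\left(G \right)} = -3 - 2 = -5$)
$\frac{1}{3 \left(-2 + s{\left(5 \right)}\right) M{\left(10,2 \right)}} = \frac{1}{3 \left(-2 - 5\right) 3} = \frac{1}{3 \left(-7\right) 3} = \frac{1}{\left(-21\right) 3} = \frac{1}{-63} = - \frac{1}{63}$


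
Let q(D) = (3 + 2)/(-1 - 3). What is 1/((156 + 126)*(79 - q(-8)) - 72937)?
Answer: -2/100613 ≈ -1.9878e-5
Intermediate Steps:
q(D) = -5/4 (q(D) = 5/(-4) = 5*(-1/4) = -5/4)
1/((156 + 126)*(79 - q(-8)) - 72937) = 1/((156 + 126)*(79 - 1*(-5/4)) - 72937) = 1/(282*(79 + 5/4) - 72937) = 1/(282*(321/4) - 72937) = 1/(45261/2 - 72937) = 1/(-100613/2) = -2/100613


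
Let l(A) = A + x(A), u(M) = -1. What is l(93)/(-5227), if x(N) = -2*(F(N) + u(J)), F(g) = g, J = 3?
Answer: 91/5227 ≈ 0.017410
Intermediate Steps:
x(N) = 2 - 2*N (x(N) = -2*(N - 1) = -2*(-1 + N) = 2 - 2*N)
l(A) = 2 - A (l(A) = A + (2 - 2*A) = 2 - A)
l(93)/(-5227) = (2 - 1*93)/(-5227) = (2 - 93)*(-1/5227) = -91*(-1/5227) = 91/5227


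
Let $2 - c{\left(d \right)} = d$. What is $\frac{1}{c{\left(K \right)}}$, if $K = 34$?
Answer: $- \frac{1}{32} \approx -0.03125$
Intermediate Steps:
$c{\left(d \right)} = 2 - d$
$\frac{1}{c{\left(K \right)}} = \frac{1}{2 - 34} = \frac{1}{-32} = - \frac{1}{32}$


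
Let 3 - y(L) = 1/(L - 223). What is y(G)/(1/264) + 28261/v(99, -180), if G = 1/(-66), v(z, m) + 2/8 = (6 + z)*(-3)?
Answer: 13058118956/18560659 ≈ 703.54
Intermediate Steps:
v(z, m) = -73/4 - 3*z (v(z, m) = -¼ + (6 + z)*(-3) = -¼ + (-18 - 3*z) = -73/4 - 3*z)
G = -1/66 ≈ -0.015152
y(L) = 3 - 1/(-223 + L) (y(L) = 3 - 1/(L - 223) = 3 - 1/(-223 + L))
y(G)/(1/264) + 28261/v(99, -180) = ((-670 + 3*(-1/66))/(-223 - 1/66))/(1/264) + 28261/(-73/4 - 3*99) = ((-670 - 1/22)/(-14719/66))/(1/264) + 28261/(-73/4 - 297) = -66/14719*(-14741/22)*264 + 28261/(-1261/4) = (44223/14719)*264 + 28261*(-4/1261) = 11674872/14719 - 113044/1261 = 13058118956/18560659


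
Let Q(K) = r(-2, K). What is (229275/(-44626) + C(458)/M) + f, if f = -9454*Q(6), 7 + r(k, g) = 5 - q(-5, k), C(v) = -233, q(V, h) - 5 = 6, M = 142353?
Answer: 780720124704223/6352644978 ≈ 1.2290e+5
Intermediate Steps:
q(V, h) = 11 (q(V, h) = 5 + 6 = 11)
r(k, g) = -13 (r(k, g) = -7 + (5 - 1*11) = -7 + (5 - 11) = -7 - 6 = -13)
Q(K) = -13
f = 122902 (f = -9454*(-13) = 122902)
(229275/(-44626) + C(458)/M) + f = (229275/(-44626) - 233/142353) + 122902 = (229275*(-1/44626) - 233*1/142353) + 122902 = (-229275/44626 - 233/142353) + 122902 = -32648381933/6352644978 + 122902 = 780720124704223/6352644978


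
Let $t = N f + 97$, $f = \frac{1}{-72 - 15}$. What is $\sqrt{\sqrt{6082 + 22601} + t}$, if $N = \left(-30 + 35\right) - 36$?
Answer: $\frac{\sqrt{736890 + 22707 \sqrt{3187}}}{87} \approx 16.331$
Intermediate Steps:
$N = -31$ ($N = 5 - 36 = -31$)
$f = - \frac{1}{87}$ ($f = \frac{1}{-87} = - \frac{1}{87} \approx -0.011494$)
$t = \frac{8470}{87}$ ($t = \left(-31\right) \left(- \frac{1}{87}\right) + 97 = \frac{31}{87} + 97 = \frac{8470}{87} \approx 97.356$)
$\sqrt{\sqrt{6082 + 22601} + t} = \sqrt{\sqrt{6082 + 22601} + \frac{8470}{87}} = \sqrt{\sqrt{28683} + \frac{8470}{87}} = \sqrt{3 \sqrt{3187} + \frac{8470}{87}} = \sqrt{\frac{8470}{87} + 3 \sqrt{3187}}$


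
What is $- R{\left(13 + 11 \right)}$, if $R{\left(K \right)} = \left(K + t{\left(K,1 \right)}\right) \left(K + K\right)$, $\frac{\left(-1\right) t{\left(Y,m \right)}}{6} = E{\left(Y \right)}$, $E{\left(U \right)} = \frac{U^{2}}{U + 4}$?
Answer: $\frac{33408}{7} \approx 4772.6$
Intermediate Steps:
$E{\left(U \right)} = \frac{U^{2}}{4 + U}$
$t{\left(Y,m \right)} = - \frac{6 Y^{2}}{4 + Y}$ ($t{\left(Y,m \right)} = - 6 \frac{Y^{2}}{4 + Y} = - \frac{6 Y^{2}}{4 + Y}$)
$R{\left(K \right)} = 2 K \left(K - \frac{6 K^{2}}{4 + K}\right)$ ($R{\left(K \right)} = \left(K - \frac{6 K^{2}}{4 + K}\right) \left(K + K\right) = \left(K - \frac{6 K^{2}}{4 + K}\right) 2 K = 2 K \left(K - \frac{6 K^{2}}{4 + K}\right)$)
$- R{\left(13 + 11 \right)} = - \frac{\left(13 + 11\right)^{2} \left(8 - 10 \left(13 + 11\right)\right)}{4 + \left(13 + 11\right)} = - \frac{24^{2} \left(8 - 240\right)}{4 + 24} = - \frac{576 \left(8 - 240\right)}{28} = - \frac{576 \left(-232\right)}{28} = \left(-1\right) \left(- \frac{33408}{7}\right) = \frac{33408}{7}$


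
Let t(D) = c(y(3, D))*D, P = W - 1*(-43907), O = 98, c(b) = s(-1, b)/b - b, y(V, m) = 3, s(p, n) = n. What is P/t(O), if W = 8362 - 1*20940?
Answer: -31329/196 ≈ -159.84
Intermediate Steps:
W = -12578 (W = 8362 - 20940 = -12578)
c(b) = 1 - b (c(b) = b/b - b = 1 - b)
P = 31329 (P = -12578 - 1*(-43907) = -12578 + 43907 = 31329)
t(D) = -2*D (t(D) = (1 - 1*3)*D = (1 - 3)*D = -2*D)
P/t(O) = 31329/((-2*98)) = 31329/(-196) = 31329*(-1/196) = -31329/196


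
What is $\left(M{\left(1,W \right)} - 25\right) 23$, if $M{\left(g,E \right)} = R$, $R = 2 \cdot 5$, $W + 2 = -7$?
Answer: $-345$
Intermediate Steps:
$W = -9$ ($W = -2 - 7 = -9$)
$R = 10$
$M{\left(g,E \right)} = 10$
$\left(M{\left(1,W \right)} - 25\right) 23 = \left(10 - 25\right) 23 = \left(-15\right) 23 = -345$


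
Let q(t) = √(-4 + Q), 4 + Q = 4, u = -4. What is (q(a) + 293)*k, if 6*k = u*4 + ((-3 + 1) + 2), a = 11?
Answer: -2344/3 - 16*I/3 ≈ -781.33 - 5.3333*I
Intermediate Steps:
Q = 0 (Q = -4 + 4 = 0)
q(t) = 2*I (q(t) = √(-4 + 0) = √(-4) = 2*I)
k = -8/3 (k = (-4*4 + ((-3 + 1) + 2))/6 = (-16 + (-2 + 2))/6 = (-16 + 0)/6 = (⅙)*(-16) = -8/3 ≈ -2.6667)
(q(a) + 293)*k = (2*I + 293)*(-8/3) = (293 + 2*I)*(-8/3) = -2344/3 - 16*I/3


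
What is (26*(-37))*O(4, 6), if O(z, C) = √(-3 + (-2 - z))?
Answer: -2886*I ≈ -2886.0*I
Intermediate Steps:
O(z, C) = √(-5 - z)
(26*(-37))*O(4, 6) = (26*(-37))*√(-5 - 1*4) = -962*√(-5 - 4) = -2886*I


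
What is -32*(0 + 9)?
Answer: -288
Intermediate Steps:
-32*(0 + 9) = -32*9 = -288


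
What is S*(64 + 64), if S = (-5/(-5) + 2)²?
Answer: 1152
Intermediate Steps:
S = 9 (S = (-5*(-⅕) + 2)² = (1 + 2)² = 3² = 9)
S*(64 + 64) = 9*(64 + 64) = 9*128 = 1152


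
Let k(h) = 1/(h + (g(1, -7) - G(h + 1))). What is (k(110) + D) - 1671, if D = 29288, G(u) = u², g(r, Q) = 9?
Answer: 336982633/12202 ≈ 27617.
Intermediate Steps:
k(h) = 1/(9 + h - (1 + h)²) (k(h) = 1/(h + (9 - (h + 1)²)) = 1/(h + (9 - (1 + h)²)) = 1/(9 + h - (1 + h)²))
(k(110) + D) - 1671 = (1/(9 + 110 - (1 + 110)²) + 29288) - 1671 = (1/(9 + 110 - 1*111²) + 29288) - 1671 = (1/(9 + 110 - 1*12321) + 29288) - 1671 = (1/(9 + 110 - 12321) + 29288) - 1671 = (1/(-12202) + 29288) - 1671 = (-1/12202 + 29288) - 1671 = 357372175/12202 - 1671 = 336982633/12202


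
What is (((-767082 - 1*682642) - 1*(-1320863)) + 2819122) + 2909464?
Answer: 5599725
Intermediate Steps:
(((-767082 - 1*682642) - 1*(-1320863)) + 2819122) + 2909464 = (((-767082 - 682642) + 1320863) + 2819122) + 2909464 = ((-1449724 + 1320863) + 2819122) + 2909464 = (-128861 + 2819122) + 2909464 = 2690261 + 2909464 = 5599725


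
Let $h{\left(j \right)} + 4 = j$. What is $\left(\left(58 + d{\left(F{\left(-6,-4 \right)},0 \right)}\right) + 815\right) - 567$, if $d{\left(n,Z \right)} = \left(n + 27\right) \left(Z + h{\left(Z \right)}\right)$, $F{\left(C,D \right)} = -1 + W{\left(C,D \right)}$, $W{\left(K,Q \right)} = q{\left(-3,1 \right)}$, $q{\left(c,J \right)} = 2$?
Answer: $194$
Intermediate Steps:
$W{\left(K,Q \right)} = 2$
$h{\left(j \right)} = -4 + j$
$F{\left(C,D \right)} = 1$ ($F{\left(C,D \right)} = -1 + 2 = 1$)
$d{\left(n,Z \right)} = \left(-4 + 2 Z\right) \left(27 + n\right)$ ($d{\left(n,Z \right)} = \left(n + 27\right) \left(Z + \left(-4 + Z\right)\right) = \left(27 + n\right) \left(-4 + 2 Z\right) = \left(-4 + 2 Z\right) \left(27 + n\right)$)
$\left(\left(58 + d{\left(F{\left(-6,-4 \right)},0 \right)}\right) + 815\right) - 567 = \left(\left(58 + \left(-108 + 54 \cdot 0 + 0 \cdot 1 + 1 \left(-4 + 0\right)\right)\right) + 815\right) - 567 = \left(\left(58 + \left(-108 + 0 + 0 + 1 \left(-4\right)\right)\right) + 815\right) - 567 = \left(\left(58 + \left(-108 + 0 + 0 - 4\right)\right) + 815\right) - 567 = \left(\left(58 - 112\right) + 815\right) - 567 = \left(-54 + 815\right) - 567 = 761 - 567 = 194$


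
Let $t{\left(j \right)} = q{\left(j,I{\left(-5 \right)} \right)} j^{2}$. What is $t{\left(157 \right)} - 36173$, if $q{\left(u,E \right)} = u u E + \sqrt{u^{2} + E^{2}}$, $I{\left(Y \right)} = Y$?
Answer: $-3037902178 + 320437 \sqrt{146} \approx -3.034 \cdot 10^{9}$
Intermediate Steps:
$q{\left(u,E \right)} = \sqrt{E^{2} + u^{2}} + E u^{2}$ ($q{\left(u,E \right)} = u^{2} E + \sqrt{E^{2} + u^{2}} = E u^{2} + \sqrt{E^{2} + u^{2}} = \sqrt{E^{2} + u^{2}} + E u^{2}$)
$t{\left(j \right)} = j^{2} \left(\sqrt{25 + j^{2}} - 5 j^{2}\right)$ ($t{\left(j \right)} = \left(\sqrt{\left(-5\right)^{2} + j^{2}} - 5 j^{2}\right) j^{2} = \left(\sqrt{25 + j^{2}} - 5 j^{2}\right) j^{2} = j^{2} \left(\sqrt{25 + j^{2}} - 5 j^{2}\right)$)
$t{\left(157 \right)} - 36173 = 157^{2} \left(\sqrt{25 + 157^{2}} - 5 \cdot 157^{2}\right) - 36173 = 24649 \left(\sqrt{25 + 24649} - 123245\right) - 36173 = 24649 \left(\sqrt{24674} - 123245\right) - 36173 = 24649 \left(13 \sqrt{146} - 123245\right) - 36173 = 24649 \left(-123245 + 13 \sqrt{146}\right) - 36173 = \left(-3037866005 + 320437 \sqrt{146}\right) - 36173 = -3037902178 + 320437 \sqrt{146}$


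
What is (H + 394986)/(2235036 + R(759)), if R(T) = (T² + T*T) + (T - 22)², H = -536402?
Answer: -141416/3930367 ≈ -0.035980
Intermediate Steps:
R(T) = (-22 + T)² + 2*T² (R(T) = (T² + T²) + (-22 + T)² = 2*T² + (-22 + T)² = (-22 + T)² + 2*T²)
(H + 394986)/(2235036 + R(759)) = (-536402 + 394986)/(2235036 + ((-22 + 759)² + 2*759²)) = -141416/(2235036 + (737² + 2*576081)) = -141416/(2235036 + (543169 + 1152162)) = -141416/(2235036 + 1695331) = -141416/3930367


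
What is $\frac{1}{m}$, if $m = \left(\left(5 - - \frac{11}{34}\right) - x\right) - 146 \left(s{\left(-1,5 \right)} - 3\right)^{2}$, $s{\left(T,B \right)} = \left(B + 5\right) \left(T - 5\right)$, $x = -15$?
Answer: $- \frac{34}{19701425} \approx -1.7258 \cdot 10^{-6}$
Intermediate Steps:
$s{\left(T,B \right)} = \left(-5 + T\right) \left(5 + B\right)$ ($s{\left(T,B \right)} = \left(5 + B\right) \left(-5 + T\right) = \left(-5 + T\right) \left(5 + B\right)$)
$m = - \frac{19701425}{34}$ ($m = \left(\left(5 - - \frac{11}{34}\right) - -15\right) - 146 \left(\left(-25 - 25 + 5 \left(-1\right) + 5 \left(-1\right)\right) - 3\right)^{2} = \left(\left(5 - \left(-11\right) \frac{1}{34}\right) + 15\right) - 146 \left(\left(-25 - 25 - 5 - 5\right) - 3\right)^{2} = \left(\left(5 - - \frac{11}{34}\right) + 15\right) - 146 \left(-60 - 3\right)^{2} = \left(\left(5 + \frac{11}{34}\right) + 15\right) - 146 \left(-63\right)^{2} = \left(\frac{181}{34} + 15\right) - 579474 = \frac{691}{34} - 579474 = - \frac{19701425}{34} \approx -5.7945 \cdot 10^{5}$)
$\frac{1}{m} = \frac{1}{- \frac{19701425}{34}} = - \frac{34}{19701425}$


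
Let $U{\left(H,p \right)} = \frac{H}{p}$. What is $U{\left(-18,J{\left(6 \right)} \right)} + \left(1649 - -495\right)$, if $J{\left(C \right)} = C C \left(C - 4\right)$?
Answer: $\frac{8575}{4} \approx 2143.8$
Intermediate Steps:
$J{\left(C \right)} = C^{2} \left(-4 + C\right)$
$U{\left(-18,J{\left(6 \right)} \right)} + \left(1649 - -495\right) = - \frac{18}{6^{2} \left(-4 + 6\right)} + \left(1649 - -495\right) = - \frac{18}{36 \cdot 2} + \left(1649 + 495\right) = - \frac{18}{72} + 2144 = \left(-18\right) \frac{1}{72} + 2144 = - \frac{1}{4} + 2144 = \frac{8575}{4}$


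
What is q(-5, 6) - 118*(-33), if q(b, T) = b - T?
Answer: 3883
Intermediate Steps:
q(-5, 6) - 118*(-33) = (-5 - 1*6) - 118*(-33) = (-5 - 6) + 3894 = -11 + 3894 = 3883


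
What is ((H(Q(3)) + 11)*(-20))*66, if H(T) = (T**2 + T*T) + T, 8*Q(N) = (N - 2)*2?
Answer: -15015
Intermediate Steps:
Q(N) = -1/2 + N/4 (Q(N) = ((N - 2)*2)/8 = ((-2 + N)*2)/8 = (-4 + 2*N)/8 = -1/2 + N/4)
H(T) = T + 2*T**2 (H(T) = (T**2 + T**2) + T = 2*T**2 + T = T + 2*T**2)
((H(Q(3)) + 11)*(-20))*66 = (((-1/2 + (1/4)*3)*(1 + 2*(-1/2 + (1/4)*3)) + 11)*(-20))*66 = (((-1/2 + 3/4)*(1 + 2*(-1/2 + 3/4)) + 11)*(-20))*66 = (((1 + 2*(1/4))/4 + 11)*(-20))*66 = (((1 + 1/2)/4 + 11)*(-20))*66 = (((1/4)*(3/2) + 11)*(-20))*66 = ((3/8 + 11)*(-20))*66 = ((91/8)*(-20))*66 = -455/2*66 = -15015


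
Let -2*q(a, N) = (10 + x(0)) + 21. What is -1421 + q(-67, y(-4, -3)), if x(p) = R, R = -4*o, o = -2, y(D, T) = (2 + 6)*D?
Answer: -2881/2 ≈ -1440.5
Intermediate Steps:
y(D, T) = 8*D
R = 8 (R = -4*(-2) = 8)
x(p) = 8
q(a, N) = -39/2 (q(a, N) = -((10 + 8) + 21)/2 = -(18 + 21)/2 = -½*39 = -39/2)
-1421 + q(-67, y(-4, -3)) = -1421 - 39/2 = -2881/2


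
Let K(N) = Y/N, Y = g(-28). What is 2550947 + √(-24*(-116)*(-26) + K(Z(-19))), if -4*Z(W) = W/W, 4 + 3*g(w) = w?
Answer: 2550947 + 8*I*√10173/3 ≈ 2.5509e+6 + 268.96*I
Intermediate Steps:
g(w) = -4/3 + w/3
Z(W) = -¼ (Z(W) = -W/(4*W) = -¼*1 = -¼)
Y = -32/3 (Y = -4/3 + (⅓)*(-28) = -4/3 - 28/3 = -32/3 ≈ -10.667)
K(N) = -32/(3*N)
2550947 + √(-24*(-116)*(-26) + K(Z(-19))) = 2550947 + √(-24*(-116)*(-26) - 32/(3*(-¼))) = 2550947 + √(2784*(-26) - 32/3*(-4)) = 2550947 + √(-72384 + 128/3) = 2550947 + √(-217024/3) = 2550947 + 8*I*√10173/3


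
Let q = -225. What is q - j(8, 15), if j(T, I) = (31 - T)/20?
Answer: -4523/20 ≈ -226.15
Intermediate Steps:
j(T, I) = 31/20 - T/20 (j(T, I) = (31 - T)*(1/20) = 31/20 - T/20)
q - j(8, 15) = -225 - (31/20 - 1/20*8) = -225 - (31/20 - ⅖) = -225 - 1*23/20 = -225 - 23/20 = -4523/20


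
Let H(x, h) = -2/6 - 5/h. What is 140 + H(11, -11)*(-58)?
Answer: 4388/33 ≈ 132.97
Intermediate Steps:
H(x, h) = -1/3 - 5/h (H(x, h) = -2*1/6 - 5/h = -1/3 - 5/h)
140 + H(11, -11)*(-58) = 140 + ((1/3)*(-15 - 1*(-11))/(-11))*(-58) = 140 + ((1/3)*(-1/11)*(-15 + 11))*(-58) = 140 + ((1/3)*(-1/11)*(-4))*(-58) = 140 + (4/33)*(-58) = 140 - 232/33 = 4388/33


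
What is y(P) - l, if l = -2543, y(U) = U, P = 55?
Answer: 2598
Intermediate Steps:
y(P) - l = 55 - 1*(-2543) = 55 + 2543 = 2598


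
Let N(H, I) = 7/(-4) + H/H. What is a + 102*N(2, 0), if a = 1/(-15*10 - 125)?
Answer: -42077/550 ≈ -76.504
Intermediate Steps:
a = -1/275 (a = 1/(-150 - 125) = 1/(-275) = -1/275 ≈ -0.0036364)
N(H, I) = -¾ (N(H, I) = 7*(-¼) + 1 = -7/4 + 1 = -¾)
a + 102*N(2, 0) = -1/275 + 102*(-¾) = -1/275 - 153/2 = -42077/550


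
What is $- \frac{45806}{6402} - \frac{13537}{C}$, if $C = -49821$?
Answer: $- \frac{121968714}{17719669} \approx -6.8832$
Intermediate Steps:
$- \frac{45806}{6402} - \frac{13537}{C} = - \frac{45806}{6402} - \frac{13537}{-49821} = \left(-45806\right) \frac{1}{6402} - - \frac{13537}{49821} = - \frac{22903}{3201} + \frac{13537}{49821} = - \frac{121968714}{17719669}$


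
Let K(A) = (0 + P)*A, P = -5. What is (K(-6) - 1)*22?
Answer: 638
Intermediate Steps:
K(A) = -5*A (K(A) = (0 - 5)*A = -5*A)
(K(-6) - 1)*22 = (-5*(-6) - 1)*22 = (30 - 1)*22 = 29*22 = 638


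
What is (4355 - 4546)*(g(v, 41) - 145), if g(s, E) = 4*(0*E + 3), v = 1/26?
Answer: 25403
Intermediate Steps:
v = 1/26 ≈ 0.038462
g(s, E) = 12 (g(s, E) = 4*(0 + 3) = 4*3 = 12)
(4355 - 4546)*(g(v, 41) - 145) = (4355 - 4546)*(12 - 145) = -191*(-133) = 25403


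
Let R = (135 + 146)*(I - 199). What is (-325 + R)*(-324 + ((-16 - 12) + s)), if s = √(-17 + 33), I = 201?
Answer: -82476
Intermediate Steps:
s = 4 (s = √16 = 4)
R = 562 (R = (135 + 146)*(201 - 199) = 281*2 = 562)
(-325 + R)*(-324 + ((-16 - 12) + s)) = (-325 + 562)*(-324 + ((-16 - 12) + 4)) = 237*(-324 + (-28 + 4)) = 237*(-324 - 24) = 237*(-348) = -82476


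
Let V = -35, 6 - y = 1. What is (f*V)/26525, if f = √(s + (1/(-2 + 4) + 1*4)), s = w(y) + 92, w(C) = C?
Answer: -7*√406/10610 ≈ -0.013294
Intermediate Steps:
y = 5 (y = 6 - 1*1 = 6 - 1 = 5)
s = 97 (s = 5 + 92 = 97)
f = √406/2 (f = √(97 + (1/(-2 + 4) + 1*4)) = √(97 + (1/2 + 4)) = √(97 + (½ + 4)) = √(97 + 9/2) = √(203/2) = √406/2 ≈ 10.075)
(f*V)/26525 = ((√406/2)*(-35))/26525 = -35*√406/2*(1/26525) = -7*√406/10610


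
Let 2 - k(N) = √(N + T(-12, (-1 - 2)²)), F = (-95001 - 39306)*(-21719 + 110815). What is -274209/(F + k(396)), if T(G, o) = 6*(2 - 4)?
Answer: 1640622126011115/71595168303449630258 - 548418*√6/35797584151724815129 ≈ 2.2915e-5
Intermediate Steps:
T(G, o) = -12 (T(G, o) = 6*(-2) = -12)
F = -11966216472 (F = -134307*89096 = -11966216472)
k(N) = 2 - √(-12 + N) (k(N) = 2 - √(N - 12) = 2 - √(-12 + N))
-274209/(F + k(396)) = -274209/(-11966216472 + (2 - √(-12 + 396))) = -274209/(-11966216472 + (2 - √384)) = -274209/(-11966216472 + (2 - 8*√6)) = -274209/(-11966216470 - 8*√6)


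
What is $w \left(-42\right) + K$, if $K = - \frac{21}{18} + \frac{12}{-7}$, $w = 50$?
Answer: $- \frac{88321}{42} \approx -2102.9$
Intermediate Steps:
$K = - \frac{121}{42}$ ($K = \left(-21\right) \frac{1}{18} + 12 \left(- \frac{1}{7}\right) = - \frac{7}{6} - \frac{12}{7} = - \frac{121}{42} \approx -2.881$)
$w \left(-42\right) + K = 50 \left(-42\right) - \frac{121}{42} = -2100 - \frac{121}{42} = - \frac{88321}{42}$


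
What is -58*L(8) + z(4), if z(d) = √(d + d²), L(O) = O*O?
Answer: -3712 + 2*√5 ≈ -3707.5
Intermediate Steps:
L(O) = O²
-58*L(8) + z(4) = -58*8² + √(4*(1 + 4)) = -58*64 + √(4*5) = -3712 + √20 = -3712 + 2*√5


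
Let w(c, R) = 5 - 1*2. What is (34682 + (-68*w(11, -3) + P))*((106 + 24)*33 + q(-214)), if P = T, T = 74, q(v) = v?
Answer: 140833952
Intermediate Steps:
w(c, R) = 3 (w(c, R) = 5 - 2 = 3)
P = 74
(34682 + (-68*w(11, -3) + P))*((106 + 24)*33 + q(-214)) = (34682 + (-68*3 + 74))*((106 + 24)*33 - 214) = (34682 + (-204 + 74))*(130*33 - 214) = (34682 - 130)*(4290 - 214) = 34552*4076 = 140833952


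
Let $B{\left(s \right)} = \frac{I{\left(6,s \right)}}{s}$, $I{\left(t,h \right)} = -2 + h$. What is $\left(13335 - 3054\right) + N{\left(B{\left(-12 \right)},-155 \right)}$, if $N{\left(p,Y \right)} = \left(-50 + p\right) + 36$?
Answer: $\frac{61609}{6} \approx 10268.0$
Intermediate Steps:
$B{\left(s \right)} = \frac{-2 + s}{s}$
$N{\left(p,Y \right)} = -14 + p$
$\left(13335 - 3054\right) + N{\left(B{\left(-12 \right)},-155 \right)} = \left(13335 - 3054\right) - \left(14 - \frac{-2 - 12}{-12}\right) = 10281 - \frac{77}{6} = \frac{61609}{6}$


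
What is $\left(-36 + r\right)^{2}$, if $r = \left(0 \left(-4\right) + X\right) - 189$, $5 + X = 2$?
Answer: $51984$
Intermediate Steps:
$X = -3$ ($X = -5 + 2 = -3$)
$r = -192$ ($r = \left(0 \left(-4\right) - 3\right) - 189 = \left(0 - 3\right) - 189 = -3 - 189 = -192$)
$\left(-36 + r\right)^{2} = \left(-36 - 192\right)^{2} = \left(-228\right)^{2} = 51984$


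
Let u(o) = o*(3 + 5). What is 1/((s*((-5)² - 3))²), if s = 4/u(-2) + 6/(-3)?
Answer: 4/9801 ≈ 0.00040812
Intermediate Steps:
u(o) = 8*o (u(o) = o*8 = 8*o)
s = -9/4 (s = 4/((8*(-2))) + 6/(-3) = 4/(-16) + 6*(-⅓) = 4*(-1/16) - 2 = -¼ - 2 = -9/4 ≈ -2.2500)
1/((s*((-5)² - 3))²) = 1/((-9*((-5)² - 3)/4)²) = 1/((-9*(25 - 3)/4)²) = 1/((-9/4*22)²) = 1/((-99/2)²) = 1/(9801/4) = 4/9801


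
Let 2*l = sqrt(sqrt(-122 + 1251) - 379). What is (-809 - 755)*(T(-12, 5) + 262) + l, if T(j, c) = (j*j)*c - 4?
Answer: -1529592 + I*sqrt(379 - sqrt(1129))/2 ≈ -1.5296e+6 + 9.2925*I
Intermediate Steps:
T(j, c) = -4 + c*j**2 (T(j, c) = j**2*c - 4 = c*j**2 - 4 = -4 + c*j**2)
l = sqrt(-379 + sqrt(1129))/2 (l = sqrt(sqrt(-122 + 1251) - 379)/2 = sqrt(sqrt(1129) - 379)/2 = sqrt(-379 + sqrt(1129))/2 ≈ 9.2925*I)
(-809 - 755)*(T(-12, 5) + 262) + l = (-809 - 755)*((-4 + 5*(-12)**2) + 262) + sqrt(-379 + sqrt(1129))/2 = -1564*((-4 + 5*144) + 262) + sqrt(-379 + sqrt(1129))/2 = -1564*((-4 + 720) + 262) + sqrt(-379 + sqrt(1129))/2 = -1564*(716 + 262) + sqrt(-379 + sqrt(1129))/2 = -1564*978 + sqrt(-379 + sqrt(1129))/2 = -1529592 + sqrt(-379 + sqrt(1129))/2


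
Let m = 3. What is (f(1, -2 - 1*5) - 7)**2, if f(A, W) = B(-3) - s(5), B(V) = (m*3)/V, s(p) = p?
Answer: 225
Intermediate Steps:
B(V) = 9/V (B(V) = (3*3)/V = 9/V)
f(A, W) = -8 (f(A, W) = 9/(-3) - 1*5 = 9*(-1/3) - 5 = -3 - 5 = -8)
(f(1, -2 - 1*5) - 7)**2 = (-8 - 7)**2 = (-15)**2 = 225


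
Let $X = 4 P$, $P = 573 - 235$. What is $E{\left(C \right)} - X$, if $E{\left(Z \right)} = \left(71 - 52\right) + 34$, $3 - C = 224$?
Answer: $-1299$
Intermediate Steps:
$P = 338$ ($P = 573 - 235 = 338$)
$C = -221$ ($C = 3 - 224 = -221$)
$E{\left(Z \right)} = 53$ ($E{\left(Z \right)} = 19 + 34 = 53$)
$X = 1352$ ($X = 4 \cdot 338 = 1352$)
$E{\left(C \right)} - X = 53 - 1352 = -1299$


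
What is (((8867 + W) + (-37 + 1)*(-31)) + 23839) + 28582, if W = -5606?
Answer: 56798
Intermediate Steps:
(((8867 + W) + (-37 + 1)*(-31)) + 23839) + 28582 = (((8867 - 5606) + (-37 + 1)*(-31)) + 23839) + 28582 = ((3261 - 36*(-31)) + 23839) + 28582 = ((3261 + 1116) + 23839) + 28582 = (4377 + 23839) + 28582 = 28216 + 28582 = 56798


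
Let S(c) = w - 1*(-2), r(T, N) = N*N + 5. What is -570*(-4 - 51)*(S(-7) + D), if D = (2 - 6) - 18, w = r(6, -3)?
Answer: -188100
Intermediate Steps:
r(T, N) = 5 + N² (r(T, N) = N² + 5 = 5 + N²)
w = 14 (w = 5 + (-3)² = 5 + 9 = 14)
D = -22 (D = -4 - 18 = -22)
S(c) = 16 (S(c) = 14 - 1*(-2) = 14 + 2 = 16)
-570*(-4 - 51)*(S(-7) + D) = -570*(-4 - 51)*(16 - 22) = -(-31350)*(-6) = -570*330 = -188100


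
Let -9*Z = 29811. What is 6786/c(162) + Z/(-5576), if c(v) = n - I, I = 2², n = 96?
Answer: 28607603/384744 ≈ 74.355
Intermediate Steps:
I = 4
c(v) = 92 (c(v) = 96 - 1*4 = 96 - 4 = 92)
Z = -9937/3 (Z = -⅑*29811 = -9937/3 ≈ -3312.3)
6786/c(162) + Z/(-5576) = 6786/92 - 9937/3/(-5576) = 6786*(1/92) - 9937/3*(-1/5576) = 3393/46 + 9937/16728 = 28607603/384744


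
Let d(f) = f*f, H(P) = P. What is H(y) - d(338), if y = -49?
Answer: -114293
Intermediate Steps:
d(f) = f²
H(y) - d(338) = -49 - 1*338² = -49 - 1*114244 = -49 - 114244 = -114293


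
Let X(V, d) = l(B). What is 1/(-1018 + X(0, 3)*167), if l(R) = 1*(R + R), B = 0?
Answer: -1/1018 ≈ -0.00098232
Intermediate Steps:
l(R) = 2*R (l(R) = 1*(2*R) = 2*R)
X(V, d) = 0 (X(V, d) = 2*0 = 0)
1/(-1018 + X(0, 3)*167) = 1/(-1018 + 0*167) = 1/(-1018 + 0) = 1/(-1018) = -1/1018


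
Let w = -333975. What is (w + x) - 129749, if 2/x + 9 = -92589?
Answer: -21469957477/46299 ≈ -4.6372e+5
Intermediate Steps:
x = -1/46299 (x = 2/(-9 - 92589) = 2/(-92598) = 2*(-1/92598) = -1/46299 ≈ -2.1599e-5)
(w + x) - 129749 = (-333975 - 1/46299) - 129749 = -15462708526/46299 - 129749 = -21469957477/46299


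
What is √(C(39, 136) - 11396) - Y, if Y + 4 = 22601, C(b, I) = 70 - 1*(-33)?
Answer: -22597 + I*√11293 ≈ -22597.0 + 106.27*I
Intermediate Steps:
C(b, I) = 103 (C(b, I) = 70 + 33 = 103)
Y = 22597 (Y = -4 + 22601 = 22597)
√(C(39, 136) - 11396) - Y = √(103 - 11396) - 1*22597 = √(-11293) - 22597 = I*√11293 - 22597 = -22597 + I*√11293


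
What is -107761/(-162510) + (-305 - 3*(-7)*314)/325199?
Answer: 36065794829/52848089490 ≈ 0.68244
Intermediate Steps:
-107761/(-162510) + (-305 - 3*(-7)*314)/325199 = -107761*(-1/162510) + (-305 + 21*314)*(1/325199) = 107761/162510 + (-305 + 6594)*(1/325199) = 107761/162510 + 6289*(1/325199) = 107761/162510 + 6289/325199 = 36065794829/52848089490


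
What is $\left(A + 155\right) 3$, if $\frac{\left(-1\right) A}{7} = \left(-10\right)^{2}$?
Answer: $-1635$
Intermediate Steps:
$A = -700$ ($A = - 7 \left(-10\right)^{2} = \left(-7\right) 100 = -700$)
$\left(A + 155\right) 3 = \left(-700 + 155\right) 3 = \left(-545\right) 3 = -1635$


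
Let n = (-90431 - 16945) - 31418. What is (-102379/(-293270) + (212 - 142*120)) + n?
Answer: -45639161561/293270 ≈ -1.5562e+5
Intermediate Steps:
n = -138794 (n = -107376 - 31418 = -138794)
(-102379/(-293270) + (212 - 142*120)) + n = (-102379/(-293270) + (212 - 142*120)) - 138794 = (-102379*(-1/293270) + (212 - 17040)) - 138794 = (102379/293270 - 16828) - 138794 = -4935045181/293270 - 138794 = -45639161561/293270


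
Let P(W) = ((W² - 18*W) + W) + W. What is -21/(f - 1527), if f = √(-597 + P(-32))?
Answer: 1527/110990 + √939/110990 ≈ 0.014034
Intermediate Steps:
P(W) = W² - 16*W (P(W) = (W² - 17*W) + W = W² - 16*W)
f = √939 (f = √(-597 - 32*(-16 - 32)) = √(-597 - 32*(-48)) = √(-597 + 1536) = √939 ≈ 30.643)
-21/(f - 1527) = -21/(√939 - 1527) = -21/(-1527 + √939)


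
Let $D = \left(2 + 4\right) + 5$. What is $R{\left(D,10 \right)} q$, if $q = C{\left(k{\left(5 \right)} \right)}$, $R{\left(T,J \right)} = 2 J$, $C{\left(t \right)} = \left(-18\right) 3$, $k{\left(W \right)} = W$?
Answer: $-1080$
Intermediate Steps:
$D = 11$ ($D = 6 + 5 = 11$)
$C{\left(t \right)} = -54$
$q = -54$
$R{\left(D,10 \right)} q = 2 \cdot 10 \left(-54\right) = 20 \left(-54\right) = -1080$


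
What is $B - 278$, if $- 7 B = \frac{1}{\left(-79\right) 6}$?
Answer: $- \frac{922403}{3318} \approx -278.0$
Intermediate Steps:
$B = \frac{1}{3318}$ ($B = - \frac{1}{7 \left(\left(-79\right) 6\right)} = - \frac{1}{7 \left(-474\right)} = \left(- \frac{1}{7}\right) \left(- \frac{1}{474}\right) = \frac{1}{3318} \approx 0.00030139$)
$B - 278 = \frac{1}{3318} - 278 = - \frac{922403}{3318}$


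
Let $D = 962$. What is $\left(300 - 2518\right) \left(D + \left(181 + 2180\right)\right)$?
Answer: $-7370414$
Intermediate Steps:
$\left(300 - 2518\right) \left(D + \left(181 + 2180\right)\right) = \left(300 - 2518\right) \left(962 + \left(181 + 2180\right)\right) = - 2218 \left(962 + 2361\right) = \left(-2218\right) 3323 = -7370414$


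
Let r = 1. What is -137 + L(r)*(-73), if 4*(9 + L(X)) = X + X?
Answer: 967/2 ≈ 483.50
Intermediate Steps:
L(X) = -9 + X/2 (L(X) = -9 + (X + X)/4 = -9 + (2*X)/4 = -9 + X/2)
-137 + L(r)*(-73) = -137 + (-9 + (½)*1)*(-73) = -137 + (-9 + ½)*(-73) = -137 - 17/2*(-73) = -137 + 1241/2 = 967/2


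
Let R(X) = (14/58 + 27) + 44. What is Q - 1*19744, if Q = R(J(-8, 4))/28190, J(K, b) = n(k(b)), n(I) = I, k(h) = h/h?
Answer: -8070457687/408755 ≈ -19744.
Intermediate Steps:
k(h) = 1
J(K, b) = 1
R(X) = 2066/29 (R(X) = (14*(1/58) + 27) + 44 = (7/29 + 27) + 44 = 790/29 + 44 = 2066/29)
Q = 1033/408755 (Q = (2066/29)/28190 = (2066/29)*(1/28190) = 1033/408755 ≈ 0.0025272)
Q - 1*19744 = 1033/408755 - 1*19744 = 1033/408755 - 19744 = -8070457687/408755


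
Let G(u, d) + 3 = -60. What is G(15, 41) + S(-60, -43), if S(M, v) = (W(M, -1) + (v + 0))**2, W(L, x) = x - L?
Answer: 193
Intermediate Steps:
G(u, d) = -63 (G(u, d) = -3 - 60 = -63)
S(M, v) = (-1 + v - M)**2 (S(M, v) = ((-1 - M) + (v + 0))**2 = ((-1 - M) + v)**2 = (-1 + v - M)**2)
G(15, 41) + S(-60, -43) = -63 + (1 - 60 - 1*(-43))**2 = -63 + (1 - 60 + 43)**2 = -63 + (-16)**2 = -63 + 256 = 193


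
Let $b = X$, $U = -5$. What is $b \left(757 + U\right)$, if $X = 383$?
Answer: $288016$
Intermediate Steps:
$b = 383$
$b \left(757 + U\right) = 383 \left(757 - 5\right) = 383 \cdot 752 = 288016$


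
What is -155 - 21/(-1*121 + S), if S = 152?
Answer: -4826/31 ≈ -155.68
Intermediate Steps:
-155 - 21/(-1*121 + S) = -155 - 21/(-1*121 + 152) = -155 - 21/(-121 + 152) = -155 - 21/31 = -4826/31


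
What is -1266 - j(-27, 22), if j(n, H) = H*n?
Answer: -672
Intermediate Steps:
-1266 - j(-27, 22) = -1266 - 22*(-27) = -1266 - 1*(-594) = -1266 + 594 = -672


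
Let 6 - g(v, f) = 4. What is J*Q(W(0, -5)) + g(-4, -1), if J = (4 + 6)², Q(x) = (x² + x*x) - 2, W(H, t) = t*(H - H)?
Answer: -198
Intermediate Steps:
g(v, f) = 2 (g(v, f) = 6 - 1*4 = 6 - 4 = 2)
W(H, t) = 0 (W(H, t) = t*0 = 0)
Q(x) = -2 + 2*x² (Q(x) = (x² + x²) - 2 = 2*x² - 2 = -2 + 2*x²)
J = 100 (J = 10² = 100)
J*Q(W(0, -5)) + g(-4, -1) = 100*(-2 + 2*0²) + 2 = 100*(-2 + 2*0) + 2 = 100*(-2 + 0) + 2 = 100*(-2) + 2 = -200 + 2 = -198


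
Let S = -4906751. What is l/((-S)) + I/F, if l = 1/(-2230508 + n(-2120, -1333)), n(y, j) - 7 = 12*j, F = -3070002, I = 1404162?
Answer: -2579679948930143336/5640106057971848749 ≈ -0.45738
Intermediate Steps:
n(y, j) = 7 + 12*j
l = -1/2246497 (l = 1/(-2230508 + (7 + 12*(-1333))) = 1/(-2230508 + (7 - 15996)) = 1/(-2230508 - 15989) = 1/(-2246497) = -1/2246497 ≈ -4.4514e-7)
l/((-S)) + I/F = -1/(2246497*((-1*(-4906751)))) + 1404162/(-3070002) = -1/2246497/4906751 + 1404162*(-1/3070002) = -1/2246497*1/4906751 - 234027/511667 = -1/11023001401247 - 234027/511667 = -2579679948930143336/5640106057971848749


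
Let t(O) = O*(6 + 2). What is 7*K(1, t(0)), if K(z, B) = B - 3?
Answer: -21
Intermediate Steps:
t(O) = 8*O (t(O) = O*8 = 8*O)
K(z, B) = -3 + B
7*K(1, t(0)) = 7*(-3 + 8*0) = 7*(-3 + 0) = 7*(-3) = -21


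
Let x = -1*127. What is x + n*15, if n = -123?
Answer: -1972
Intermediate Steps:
x = -127
x + n*15 = -127 - 123*15 = -127 - 1845 = -1972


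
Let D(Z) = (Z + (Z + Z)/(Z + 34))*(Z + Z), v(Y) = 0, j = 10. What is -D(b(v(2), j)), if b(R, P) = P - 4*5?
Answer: -650/3 ≈ -216.67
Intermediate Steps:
b(R, P) = -20 + P (b(R, P) = P - 20 = -20 + P)
D(Z) = 2*Z*(Z + 2*Z/(34 + Z)) (D(Z) = (Z + (2*Z)/(34 + Z))*(2*Z) = (Z + 2*Z/(34 + Z))*(2*Z) = 2*Z*(Z + 2*Z/(34 + Z)))
-D(b(v(2), j)) = -2*(-20 + 10)²*(36 + (-20 + 10))/(34 + (-20 + 10)) = -2*(-10)²*(36 - 10)/(34 - 10) = -2*100*26/24 = -1*650/3 = -650/3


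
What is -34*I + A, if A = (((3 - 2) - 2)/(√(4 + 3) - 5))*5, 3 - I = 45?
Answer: 25729/18 + 5*√7/18 ≈ 1430.1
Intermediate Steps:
I = -42 (I = 3 - 1*45 = 3 - 45 = -42)
A = -5/(-5 + √7) (A = ((1 - 2)/(√7 - 5))*5 = (-1/(-5 + √7))*5 = -1/(-5 + √7)*5 = -5/(-5 + √7) ≈ 2.1238)
-34*I + A = -34*(-42) + (25/18 + 5*√7/18) = 1428 + (25/18 + 5*√7/18) = 25729/18 + 5*√7/18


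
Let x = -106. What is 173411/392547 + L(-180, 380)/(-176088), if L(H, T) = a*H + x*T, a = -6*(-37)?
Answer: 2584731977/2880117339 ≈ 0.89744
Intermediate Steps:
a = 222
L(H, T) = -106*T + 222*H (L(H, T) = 222*H - 106*T = -106*T + 222*H)
173411/392547 + L(-180, 380)/(-176088) = 173411/392547 + (-106*380 + 222*(-180))/(-176088) = 173411*(1/392547) + (-40280 - 39960)*(-1/176088) = 173411/392547 - 80240*(-1/176088) = 173411/392547 + 10030/22011 = 2584731977/2880117339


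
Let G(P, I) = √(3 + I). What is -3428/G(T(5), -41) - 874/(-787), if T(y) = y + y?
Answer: 874/787 + 1714*I*√38/19 ≈ 1.1105 + 556.09*I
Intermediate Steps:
T(y) = 2*y
-3428/G(T(5), -41) - 874/(-787) = -3428/√(3 - 41) - 874/(-787) = -3428*(-I*√38/38) - 874*(-1/787) = -3428*(-I*√38/38) + 874/787 = -(-1714)*I*√38/19 + 874/787 = 1714*I*√38/19 + 874/787 = 874/787 + 1714*I*√38/19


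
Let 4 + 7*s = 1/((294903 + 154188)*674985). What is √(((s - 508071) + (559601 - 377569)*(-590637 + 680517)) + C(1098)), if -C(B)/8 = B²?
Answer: √908885606303978083126113507219970/235767535605 ≈ 1.2787e+5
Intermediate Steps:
s = -1212518754539/2121907820445 (s = -4/7 + (1/((294903 + 154188)*674985))/7 = -4/7 + ((1/674985)/449091)/7 = -4/7 + ((1/449091)*(1/674985))/7 = -4/7 + (⅐)*(1/303129688635) = -4/7 + 1/2121907820445 = -1212518754539/2121907820445 ≈ -0.57143)
C(B) = -8*B²
√(((s - 508071) + (559601 - 377569)*(-590637 + 680517)) + C(1098)) = √(((-1212518754539/2121907820445 - 508071) + (559601 - 377569)*(-590637 + 680517)) - 8*1098²) = √((-1078081040760066134/2121907820445 + 182032*89880) - 8*1205604) = √((-1078081040760066134/2121907820445 + 16361036160) - 9644832) = √(34715532497446672225066/2121907820445 - 9644832) = √(34695067052998994034826/2121907820445) = √908885606303978083126113507219970/235767535605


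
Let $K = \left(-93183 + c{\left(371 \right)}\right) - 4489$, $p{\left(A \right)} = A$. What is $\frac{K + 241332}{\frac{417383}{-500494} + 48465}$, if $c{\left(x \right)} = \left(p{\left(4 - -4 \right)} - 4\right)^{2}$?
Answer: $\frac{71908975944}{24256024327} \approx 2.9646$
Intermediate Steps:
$c{\left(x \right)} = 16$ ($c{\left(x \right)} = \left(\left(4 - -4\right) - 4\right)^{2} = \left(\left(4 + 4\right) - 4\right)^{2} = \left(8 - 4\right)^{2} = 4^{2} = 16$)
$K = -97656$ ($K = \left(-93183 + 16\right) - 4489 = -93167 - 4489 = -97656$)
$\frac{K + 241332}{\frac{417383}{-500494} + 48465} = \frac{-97656 + 241332}{\frac{417383}{-500494} + 48465} = \frac{143676}{417383 \left(- \frac{1}{500494}\right) + 48465} = \frac{143676}{- \frac{417383}{500494} + 48465} = \frac{143676}{\frac{24256024327}{500494}} = 143676 \cdot \frac{500494}{24256024327} = \frac{71908975944}{24256024327}$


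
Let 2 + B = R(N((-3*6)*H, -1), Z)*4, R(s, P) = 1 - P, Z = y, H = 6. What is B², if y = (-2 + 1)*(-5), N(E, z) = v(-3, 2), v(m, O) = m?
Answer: 324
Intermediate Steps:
N(E, z) = -3
y = 5 (y = -1*(-5) = 5)
Z = 5
B = -18 (B = -2 + (1 - 1*5)*4 = -2 + (1 - 5)*4 = -2 - 4*4 = -2 - 16 = -18)
B² = (-18)² = 324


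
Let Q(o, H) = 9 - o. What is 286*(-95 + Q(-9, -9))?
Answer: -22022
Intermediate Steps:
286*(-95 + Q(-9, -9)) = 286*(-95 + (9 - 1*(-9))) = 286*(-95 + (9 + 9)) = 286*(-95 + 18) = 286*(-77) = -22022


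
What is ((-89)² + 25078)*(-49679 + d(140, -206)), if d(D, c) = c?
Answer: -1646155115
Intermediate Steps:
((-89)² + 25078)*(-49679 + d(140, -206)) = ((-89)² + 25078)*(-49679 - 206) = (7921 + 25078)*(-49885) = 32999*(-49885) = -1646155115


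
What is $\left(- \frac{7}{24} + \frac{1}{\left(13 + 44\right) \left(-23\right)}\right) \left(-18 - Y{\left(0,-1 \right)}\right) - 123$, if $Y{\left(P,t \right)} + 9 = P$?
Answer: $- \frac{420807}{3496} \approx -120.37$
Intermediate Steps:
$Y{\left(P,t \right)} = -9 + P$
$\left(- \frac{7}{24} + \frac{1}{\left(13 + 44\right) \left(-23\right)}\right) \left(-18 - Y{\left(0,-1 \right)}\right) - 123 = \left(- \frac{7}{24} + \frac{1}{\left(13 + 44\right) \left(-23\right)}\right) \left(-18 - \left(-9 + 0\right)\right) - 123 = \left(\left(-7\right) \frac{1}{24} + \frac{1}{57} \left(- \frac{1}{23}\right)\right) \left(-18 - -9\right) - 123 = \left(- \frac{7}{24} + \frac{1}{57} \left(- \frac{1}{23}\right)\right) \left(-18 + 9\right) - 123 = \left(- \frac{7}{24} - \frac{1}{1311}\right) \left(-9\right) - 123 = \left(- \frac{3067}{10488}\right) \left(-9\right) - 123 = \frac{9201}{3496} - 123 = - \frac{420807}{3496}$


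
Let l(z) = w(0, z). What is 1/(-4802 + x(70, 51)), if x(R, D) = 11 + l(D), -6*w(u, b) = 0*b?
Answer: -1/4791 ≈ -0.00020872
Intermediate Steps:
w(u, b) = 0 (w(u, b) = -0*b = -⅙*0 = 0)
l(z) = 0
x(R, D) = 11 (x(R, D) = 11 + 0 = 11)
1/(-4802 + x(70, 51)) = 1/(-4802 + 11) = 1/(-4791) = -1/4791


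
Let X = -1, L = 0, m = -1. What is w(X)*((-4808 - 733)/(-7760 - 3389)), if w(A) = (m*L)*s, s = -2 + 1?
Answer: 0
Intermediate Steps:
s = -1
w(A) = 0 (w(A) = -1*0*(-1) = 0*(-1) = 0)
w(X)*((-4808 - 733)/(-7760 - 3389)) = 0*((-4808 - 733)/(-7760 - 3389)) = 0*(-5541/(-11149)) = 0*(-5541*(-1/11149)) = 0*(5541/11149) = 0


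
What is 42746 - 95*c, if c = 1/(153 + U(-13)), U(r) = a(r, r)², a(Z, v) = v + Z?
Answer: 35436339/829 ≈ 42746.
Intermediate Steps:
a(Z, v) = Z + v
U(r) = 4*r² (U(r) = (r + r)² = (2*r)² = 4*r²)
c = 1/829 (c = 1/(153 + 4*(-13)²) = 1/(153 + 4*169) = 1/(153 + 676) = 1/829 ≈ 0.0012063)
42746 - 95*c = 42746 - 95/829 = 35436339/829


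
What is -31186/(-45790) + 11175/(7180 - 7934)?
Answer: -244094503/17262830 ≈ -14.140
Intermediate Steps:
-31186/(-45790) + 11175/(7180 - 7934) = -31186*(-1/45790) + 11175/(-754) = 15593/22895 + 11175*(-1/754) = 15593/22895 - 11175/754 = -244094503/17262830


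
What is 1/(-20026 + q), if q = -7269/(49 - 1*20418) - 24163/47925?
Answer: -976184325/19549211101772 ≈ -4.9935e-5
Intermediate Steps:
q = -143809322/976184325 (q = -7269/(49 - 20418) - 24163*1/47925 = -7269/(-20369) - 24163/47925 = -7269*(-1/20369) - 24163/47925 = 7269/20369 - 24163/47925 = -143809322/976184325 ≈ -0.14732)
1/(-20026 + q) = 1/(-20026 - 143809322/976184325) = 1/(-19549211101772/976184325) = -976184325/19549211101772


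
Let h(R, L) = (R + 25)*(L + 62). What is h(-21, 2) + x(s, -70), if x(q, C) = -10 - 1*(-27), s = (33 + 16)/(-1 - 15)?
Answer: 273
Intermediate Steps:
h(R, L) = (25 + R)*(62 + L)
s = -49/16 (s = 49/(-16) = 49*(-1/16) = -49/16 ≈ -3.0625)
x(q, C) = 17 (x(q, C) = -10 + 27 = 17)
h(-21, 2) + x(s, -70) = (1550 + 25*2 + 62*(-21) + 2*(-21)) + 17 = (1550 + 50 - 1302 - 42) + 17 = 256 + 17 = 273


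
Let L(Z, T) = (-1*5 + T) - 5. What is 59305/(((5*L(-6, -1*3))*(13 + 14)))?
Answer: -11861/351 ≈ -33.792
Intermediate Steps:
L(Z, T) = -10 + T (L(Z, T) = (-5 + T) - 5 = -10 + T)
59305/(((5*L(-6, -1*3))*(13 + 14))) = 59305/(((5*(-10 - 1*3))*(13 + 14))) = 59305/(((5*(-10 - 3))*27)) = 59305/(((5*(-13))*27)) = 59305/((-65*27)) = 59305/(-1755) = 59305*(-1/1755) = -11861/351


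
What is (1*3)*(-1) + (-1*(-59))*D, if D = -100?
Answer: -5903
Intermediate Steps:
(1*3)*(-1) + (-1*(-59))*D = (1*3)*(-1) - 1*(-59)*(-100) = 3*(-1) + 59*(-100) = -3 - 5900 = -5903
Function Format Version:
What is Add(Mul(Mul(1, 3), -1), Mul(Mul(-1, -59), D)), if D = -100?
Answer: -5903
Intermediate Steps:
Add(Mul(Mul(1, 3), -1), Mul(Mul(-1, -59), D)) = Add(Mul(Mul(1, 3), -1), Mul(Mul(-1, -59), -100)) = Add(Mul(3, -1), Mul(59, -100)) = Add(-3, -5900) = -5903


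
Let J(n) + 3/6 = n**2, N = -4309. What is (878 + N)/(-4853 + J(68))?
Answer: 6862/459 ≈ 14.950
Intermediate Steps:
J(n) = -1/2 + n**2
(878 + N)/(-4853 + J(68)) = (878 - 4309)/(-4853 + (-1/2 + 68**2)) = -3431/(-4853 + (-1/2 + 4624)) = -3431/(-4853 + 9247/2) = -3431/(-459/2) = -3431*(-2/459) = 6862/459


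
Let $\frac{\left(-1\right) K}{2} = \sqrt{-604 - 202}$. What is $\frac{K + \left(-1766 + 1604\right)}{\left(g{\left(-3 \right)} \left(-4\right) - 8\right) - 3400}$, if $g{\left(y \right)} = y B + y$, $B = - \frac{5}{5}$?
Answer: $\frac{27}{568} + \frac{i \sqrt{806}}{1704} \approx 0.047535 + 0.016661 i$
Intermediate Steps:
$B = -1$ ($B = \left(-5\right) \frac{1}{5} = -1$)
$g{\left(y \right)} = 0$ ($g{\left(y \right)} = y \left(-1\right) + y = - y + y = 0$)
$K = - 2 i \sqrt{806}$ ($K = - 2 \sqrt{-604 - 202} = - 2 \sqrt{-806} = - 2 i \sqrt{806} \approx - 56.78 i$)
$\frac{K + \left(-1766 + 1604\right)}{\left(g{\left(-3 \right)} \left(-4\right) - 8\right) - 3400} = \frac{- 2 i \sqrt{806} + \left(-1766 + 1604\right)}{\left(0 \left(-4\right) - 8\right) - 3400} = \frac{- 2 i \sqrt{806} - 162}{\left(0 - 8\right) - 3400} = \frac{-162 - 2 i \sqrt{806}}{-8 - 3400} = \frac{-162 - 2 i \sqrt{806}}{-3408} = \left(-162 - 2 i \sqrt{806}\right) \left(- \frac{1}{3408}\right) = \frac{27}{568} + \frac{i \sqrt{806}}{1704}$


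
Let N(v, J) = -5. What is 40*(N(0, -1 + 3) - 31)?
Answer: -1440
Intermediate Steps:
40*(N(0, -1 + 3) - 31) = 40*(-5 - 31) = 40*(-36) = -1440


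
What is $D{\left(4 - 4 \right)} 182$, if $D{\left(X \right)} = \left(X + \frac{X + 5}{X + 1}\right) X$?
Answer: $0$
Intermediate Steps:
$D{\left(X \right)} = X \left(X + \frac{5 + X}{1 + X}\right)$ ($D{\left(X \right)} = \left(X + \frac{5 + X}{1 + X}\right) X = X \left(X + \frac{5 + X}{1 + X}\right)$)
$D{\left(4 - 4 \right)} 182 = \frac{\left(4 - 4\right) \left(5 + \left(4 - 4\right)^{2} + 2 \left(4 - 4\right)\right)}{1 + \left(4 - 4\right)} 182 = \frac{0 \left(5 + 0^{2} + 2 \cdot 0\right)}{1 + 0} \cdot 182 = \frac{0 \left(5 + 0 + 0\right)}{1} \cdot 182 = 0 \cdot 1 \cdot 5 \cdot 182 = 0 \cdot 182 = 0$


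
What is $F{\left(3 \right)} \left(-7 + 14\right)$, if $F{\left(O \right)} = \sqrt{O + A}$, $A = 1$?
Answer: $14$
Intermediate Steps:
$F{\left(O \right)} = \sqrt{1 + O}$ ($F{\left(O \right)} = \sqrt{O + 1} = \sqrt{1 + O}$)
$F{\left(3 \right)} \left(-7 + 14\right) = \sqrt{1 + 3} \left(-7 + 14\right) = \sqrt{4} \cdot 7 = 2 \cdot 7 = 14$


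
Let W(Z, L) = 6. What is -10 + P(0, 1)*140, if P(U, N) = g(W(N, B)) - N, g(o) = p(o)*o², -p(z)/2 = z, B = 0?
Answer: -60630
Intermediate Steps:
p(z) = -2*z
g(o) = -2*o³ (g(o) = (-2*o)*o² = -2*o³)
P(U, N) = -432 - N (P(U, N) = -2*6³ - N = -2*216 - N = -432 - N)
-10 + P(0, 1)*140 = -10 + (-432 - 1*1)*140 = -10 + (-432 - 1)*140 = -10 - 433*140 = -10 - 60620 = -60630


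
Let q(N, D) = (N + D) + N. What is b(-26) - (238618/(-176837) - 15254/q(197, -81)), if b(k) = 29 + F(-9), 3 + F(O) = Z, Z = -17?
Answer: 3270308861/55349981 ≈ 59.084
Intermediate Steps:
F(O) = -20 (F(O) = -3 - 17 = -20)
b(k) = 9 (b(k) = 29 - 20 = 9)
q(N, D) = D + 2*N (q(N, D) = (D + N) + N = D + 2*N)
b(-26) - (238618/(-176837) - 15254/q(197, -81)) = 9 - (238618/(-176837) - 15254/(-81 + 2*197)) = 9 - (238618*(-1/176837) - 15254/(-81 + 394)) = 9 - (-238618/176837 - 15254/313) = 9 - 1*(-2772159032/55349981) = 9 + 2772159032/55349981 = 3270308861/55349981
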